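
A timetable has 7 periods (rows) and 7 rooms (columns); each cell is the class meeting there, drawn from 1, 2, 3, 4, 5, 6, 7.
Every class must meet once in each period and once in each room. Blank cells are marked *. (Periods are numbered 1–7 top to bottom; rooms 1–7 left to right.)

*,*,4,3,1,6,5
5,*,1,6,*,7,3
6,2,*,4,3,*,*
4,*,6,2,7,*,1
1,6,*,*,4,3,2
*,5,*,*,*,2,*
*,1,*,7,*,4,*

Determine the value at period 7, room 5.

5

Period 1, room 2: period 1 has {1, 3, 4, 5, 6} and room 2 has {1, 2, 5, 6}, leaving only 7.
Period 1, room 1: period 1 has {1, 3, 4, 5, 6, 7} and room 1 has {1, 4, 5, 6}, leaving only 2.
Period 2, room 2: period 2 has {1, 3, 5, 6, 7} and room 2 has {1, 2, 5, 6, 7}, leaving only 4.
Period 2, room 5: period 2 has {1, 3, 4, 5, 6, 7} and room 5 has {1, 3, 4, 7}, leaving only 2.
Period 3, room 7: period 3 has {2, 3, 4, 6} and room 7 has {1, 2, 3, 5}, leaving only 7.
Period 3, room 3: period 3 has {2, 3, 4, 6, 7} and room 3 has {1, 4, 6}, leaving only 5.
Period 3, room 6: period 3 has {2, 3, 4, 5, 6, 7} and room 6 has {2, 3, 4, 6, 7}, leaving only 1.
Period 4, room 2: period 4 has {1, 2, 4, 6, 7} and room 2 has {1, 2, 4, 5, 6, 7}, leaving only 3.
Period 4, room 6: period 4 has {1, 2, 3, 4, 6, 7} and room 6 has {1, 2, 3, 4, 6, 7}, leaving only 5.
Period 5, room 3: period 5 has {1, 2, 3, 4, 6} and room 3 has {1, 4, 5, 6}, leaving only 7.
Period 5, room 4: period 5 has {1, 2, 3, 4, 6, 7} and room 4 has {2, 3, 4, 6, 7}, leaving only 5.
Period 6, room 3: period 6 has {2, 5} and room 3 has {1, 4, 5, 6, 7}, leaving only 3.
Period 6, room 1: period 6 has {2, 3, 5} and room 1 has {1, 2, 4, 5, 6}, leaving only 7.
Period 6, room 4: period 6 has {2, 3, 5, 7} and room 4 has {2, 3, 4, 5, 6, 7}, leaving only 1.
Period 6, room 5: period 6 has {1, 2, 3, 5, 7} and room 5 has {1, 2, 3, 4, 7}, leaving only 6.
Period 7 already has {1, 4, 7} and room 5 already has {1, 2, 3, 4, 6, 7}, so period 7, room 5 must be 5.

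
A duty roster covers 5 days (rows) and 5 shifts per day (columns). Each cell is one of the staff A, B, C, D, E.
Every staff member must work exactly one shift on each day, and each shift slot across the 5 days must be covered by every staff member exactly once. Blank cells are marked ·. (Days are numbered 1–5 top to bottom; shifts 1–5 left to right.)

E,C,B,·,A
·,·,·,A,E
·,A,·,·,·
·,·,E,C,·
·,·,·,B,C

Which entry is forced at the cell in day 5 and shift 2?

E

Day 1, shift 4: day 1 has {A, B, C, E} and shift 4 has {A, B, C}, leaving only D.
Day 3, shift 4: day 3 has {A} and shift 4 has {A, B, C, D}, leaving only E.
Day 5, shift 2 is narrowed to {D, E}.
If it were D, then day 4, shift 2 would be left with no valid symbol.
So day 5, shift 2 must be E.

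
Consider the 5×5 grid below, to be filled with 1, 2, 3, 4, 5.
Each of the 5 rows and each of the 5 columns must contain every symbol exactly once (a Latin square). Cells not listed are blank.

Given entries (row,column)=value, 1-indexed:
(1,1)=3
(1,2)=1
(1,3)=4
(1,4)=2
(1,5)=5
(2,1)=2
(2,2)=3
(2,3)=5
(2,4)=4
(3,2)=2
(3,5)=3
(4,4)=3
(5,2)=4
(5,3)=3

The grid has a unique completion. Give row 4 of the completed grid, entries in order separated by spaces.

1 5 2 3 4

Row 4, column 2: row 4 has {3} and column 2 has {1, 2, 3, 4}, leaving only 5.
Row 2, column 5: row 2 has {2, 3, 4, 5} and column 5 has {3, 5}, leaving only 1.
Row 3, column 3: row 3 has {2, 3} and column 3 has {3, 4, 5}, leaving only 1.
Row 4, column 3: row 4 has {3, 5} and column 3 has {1, 3, 4, 5}, leaving only 2.
Row 4, column 5: row 4 has {2, 3, 5} and column 5 has {1, 3, 5}, leaving only 4.
Row 4, column 1: row 4 has {2, 3, 4, 5} and column 1 has {2, 3}, leaving only 1.
So row 4 reads: 1 5 2 3 4.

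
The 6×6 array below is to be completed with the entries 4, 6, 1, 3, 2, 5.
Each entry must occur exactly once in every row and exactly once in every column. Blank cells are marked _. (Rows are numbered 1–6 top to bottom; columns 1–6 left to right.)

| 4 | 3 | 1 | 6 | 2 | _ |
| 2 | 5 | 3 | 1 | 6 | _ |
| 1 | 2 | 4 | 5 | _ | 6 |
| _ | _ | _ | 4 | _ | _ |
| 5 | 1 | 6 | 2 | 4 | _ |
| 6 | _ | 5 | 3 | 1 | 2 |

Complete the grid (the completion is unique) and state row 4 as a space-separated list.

3 6 2 4 5 1

Row 4, column 1: row 4 has {4} and column 1 has {4, 6, 1, 2, 5}, leaving only 3.
Row 4, column 2: row 4 has {4, 3} and column 2 has {1, 3, 2, 5}, leaving only 6.
Row 4, column 3: row 4 has {4, 6, 3} and column 3 has {4, 6, 1, 3, 5}, leaving only 2.
Row 4, column 5: row 4 has {4, 6, 3, 2} and column 5 has {4, 6, 1, 2}, leaving only 5.
Row 4, column 6: row 4 has {4, 6, 3, 2, 5} and column 6 has {6, 2}, leaving only 1.
So row 4 reads: 3 6 2 4 5 1.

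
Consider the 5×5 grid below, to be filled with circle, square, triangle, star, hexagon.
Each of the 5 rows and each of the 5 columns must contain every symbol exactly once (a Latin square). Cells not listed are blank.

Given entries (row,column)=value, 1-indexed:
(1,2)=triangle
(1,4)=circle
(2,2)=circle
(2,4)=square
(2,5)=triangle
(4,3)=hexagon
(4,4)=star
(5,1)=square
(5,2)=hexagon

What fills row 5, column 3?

circle

Row 2, column 3: row 2 has {circle, square, triangle} and column 3 has {hexagon}, leaving only star.
Row 1, column 3: row 1 has {circle, triangle} and column 3 has {star, hexagon}, leaving only square.
Row 2, column 1: row 2 has {circle, square, triangle, star} and column 1 has {square}, leaving only hexagon.
Row 1, column 1: row 1 has {circle, square, triangle} and column 1 has {square, hexagon}, leaving only star.
Row 1, column 5: row 1 has {circle, square, triangle, star} and column 5 has {triangle}, leaving only hexagon.
Row 4, column 2: row 4 has {star, hexagon} and column 2 has {circle, triangle, hexagon}, leaving only square.
Row 3, column 2: row 3 has {} and column 2 has {circle, square, triangle, hexagon}, leaving only star.
Row 4, column 5: row 4 has {square, star, hexagon} and column 5 has {triangle, hexagon}, leaving only circle.
Row 3, column 5: row 3 has {star} and column 5 has {circle, triangle, hexagon}, leaving only square.
Row 4, column 1: row 4 has {circle, square, star, hexagon} and column 1 has {square, star, hexagon}, leaving only triangle.
Row 3, column 1: row 3 has {square, star} and column 1 has {square, triangle, star, hexagon}, leaving only circle.
Row 3, column 3: row 3 has {circle, square, star} and column 3 has {square, star, hexagon}, leaving only triangle.
Row 5 already has {square, hexagon} and column 3 already has {square, triangle, star, hexagon}, so row 5, column 3 must be circle.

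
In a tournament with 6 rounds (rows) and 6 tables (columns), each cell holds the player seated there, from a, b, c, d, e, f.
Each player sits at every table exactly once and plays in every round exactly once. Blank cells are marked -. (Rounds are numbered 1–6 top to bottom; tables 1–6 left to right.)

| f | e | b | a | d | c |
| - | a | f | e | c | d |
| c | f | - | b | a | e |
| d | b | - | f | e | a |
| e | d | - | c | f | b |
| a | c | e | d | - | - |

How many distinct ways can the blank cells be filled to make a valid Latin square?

1

Round 2, table 1: eliminating its round and table leaves {b}.
Round 3, table 3: eliminating its round and table leaves {d}.
Round 4, table 3: eliminating its round and table leaves {c}.
Round 5, table 3: eliminating its round and table leaves {a}.
Round 6, table 5: eliminating its round and table leaves {b}.
Round 6, table 6: eliminating its round and table leaves {f}.
Only one assignment across all blanks avoids any round or table repeat, giving 1 completion.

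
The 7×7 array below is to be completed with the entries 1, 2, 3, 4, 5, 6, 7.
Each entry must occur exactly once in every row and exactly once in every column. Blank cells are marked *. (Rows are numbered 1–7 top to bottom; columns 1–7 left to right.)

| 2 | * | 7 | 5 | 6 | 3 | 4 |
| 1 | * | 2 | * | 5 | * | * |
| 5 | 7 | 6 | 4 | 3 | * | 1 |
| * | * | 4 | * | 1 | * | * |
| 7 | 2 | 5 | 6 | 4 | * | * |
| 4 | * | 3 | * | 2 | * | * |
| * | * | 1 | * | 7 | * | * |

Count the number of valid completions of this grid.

Row 1, column 2: eliminating its row and column leaves {1}.
Row 2, column 2: eliminating its row and column leaves {3, 4, 6}.
Row 2, column 4: eliminating its row and column leaves {3, 7}.
Row 2, column 6: eliminating its row and column leaves {4, 6, 7}.
Row 2, column 7: eliminating its row and column leaves {3, 6, 7}.
Row 3, column 6: eliminating its row and column leaves {2}.
Row 4, column 1: eliminating its row and column leaves {3, 6}.
Row 4, column 2: eliminating its row and column leaves {3, 5, 6}.
Row 4, column 4: eliminating its row and column leaves {2, 3, 7}.
Row 4, column 6: eliminating its row and column leaves {2, 5, 6, 7}.
Row 4, column 7: eliminating its row and column leaves {2, 3, 5, 6, 7}.
Row 5, column 6: eliminating its row and column leaves {1}.
Row 5, column 7: eliminating its row and column leaves {3}.
Row 6, column 2: eliminating its row and column leaves {1, 5, 6}.
Row 6, column 4: eliminating its row and column leaves {1, 7}.
Row 6, column 6: eliminating its row and column leaves {1, 5, 6, 7}.
Row 6, column 7: eliminating its row and column leaves {5, 6, 7}.
Row 7, column 1: eliminating its row and column leaves {3, 6}.
Row 7, column 2: eliminating its row and column leaves {3, 4, 5, 6}.
Row 7, column 4: eliminating its row and column leaves {2, 3}.
Row 7, column 6: eliminating its row and column leaves {2, 4, 5, 6}.
Row 7, column 7: eliminating its row and column leaves {2, 3, 5, 6}.
Enumerating the assignments across these blanks that avoid any row or column repeat gives 10 completions.

10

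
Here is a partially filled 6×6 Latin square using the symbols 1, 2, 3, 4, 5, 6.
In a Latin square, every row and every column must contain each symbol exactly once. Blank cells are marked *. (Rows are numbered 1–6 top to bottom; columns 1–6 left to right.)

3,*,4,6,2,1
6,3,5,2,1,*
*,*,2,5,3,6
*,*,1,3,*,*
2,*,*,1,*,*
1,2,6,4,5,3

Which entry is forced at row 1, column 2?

5

Row 1 already has {1, 2, 3, 4, 6} and column 2 already has {2, 3}, so row 1, column 2 must be 5.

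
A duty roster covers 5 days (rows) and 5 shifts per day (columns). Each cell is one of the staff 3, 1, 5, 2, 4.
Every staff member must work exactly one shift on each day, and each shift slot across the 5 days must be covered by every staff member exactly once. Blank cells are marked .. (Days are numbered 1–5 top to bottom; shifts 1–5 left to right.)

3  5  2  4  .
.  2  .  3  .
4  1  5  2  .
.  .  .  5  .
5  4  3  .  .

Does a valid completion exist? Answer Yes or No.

Yes

No day or shift among the givens repeats a symbol, and propagating forced cells runs into no contradiction.
One valid completion exists (for instance, 3 5 2 4 1 / 1 2 4 3 5 / 4 1 5 2 3 / 2 3 1 5 4 / 5 4 3 1 2).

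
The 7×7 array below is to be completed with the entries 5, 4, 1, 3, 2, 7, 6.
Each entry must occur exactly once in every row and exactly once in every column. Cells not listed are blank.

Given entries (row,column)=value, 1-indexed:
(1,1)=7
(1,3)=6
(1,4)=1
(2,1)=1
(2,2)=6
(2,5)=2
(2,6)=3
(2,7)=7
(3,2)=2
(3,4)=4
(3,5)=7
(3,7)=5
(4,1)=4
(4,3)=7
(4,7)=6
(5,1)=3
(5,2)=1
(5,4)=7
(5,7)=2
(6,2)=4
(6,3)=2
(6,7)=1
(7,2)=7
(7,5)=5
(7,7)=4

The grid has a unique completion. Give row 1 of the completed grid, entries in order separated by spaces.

7 5 6 1 4 2 3

Row 1, column 7: row 1 has {1, 7, 6} and column 7 has {5, 4, 1, 2, 7, 6}, leaving only 3.
Row 1, column 2: row 1 has {1, 3, 7, 6} and column 2 has {4, 1, 2, 7, 6}, leaving only 5.
Row 1, column 5: row 1 has {5, 1, 3, 7, 6} and column 5 has {5, 2, 7}, leaving only 4.
Row 1, column 6: row 1 has {5, 4, 1, 3, 7, 6} and column 6 has {3}, leaving only 2.
So row 1 reads: 7 5 6 1 4 2 3.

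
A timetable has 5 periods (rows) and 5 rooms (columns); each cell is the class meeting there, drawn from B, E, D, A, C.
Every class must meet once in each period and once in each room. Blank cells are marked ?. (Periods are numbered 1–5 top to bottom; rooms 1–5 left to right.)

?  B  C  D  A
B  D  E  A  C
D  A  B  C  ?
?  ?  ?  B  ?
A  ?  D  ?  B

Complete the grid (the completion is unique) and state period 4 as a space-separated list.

C E A B D

Period 4, room 3: period 4 has {B} and room 3 has {B, E, D, C}, leaving only A.
Period 1, room 1: period 1 has {B, D, A, C} and room 1 has {B, D, A}, leaving only E.
Period 4, room 1: period 4 has {B, A} and room 1 has {B, E, D, A}, leaving only C.
Period 4, room 2: period 4 has {B, A, C} and room 2 has {B, D, A}, leaving only E.
Period 4, room 5: period 4 has {B, E, A, C} and room 5 has {B, A, C}, leaving only D.
So period 4 reads: C E A B D.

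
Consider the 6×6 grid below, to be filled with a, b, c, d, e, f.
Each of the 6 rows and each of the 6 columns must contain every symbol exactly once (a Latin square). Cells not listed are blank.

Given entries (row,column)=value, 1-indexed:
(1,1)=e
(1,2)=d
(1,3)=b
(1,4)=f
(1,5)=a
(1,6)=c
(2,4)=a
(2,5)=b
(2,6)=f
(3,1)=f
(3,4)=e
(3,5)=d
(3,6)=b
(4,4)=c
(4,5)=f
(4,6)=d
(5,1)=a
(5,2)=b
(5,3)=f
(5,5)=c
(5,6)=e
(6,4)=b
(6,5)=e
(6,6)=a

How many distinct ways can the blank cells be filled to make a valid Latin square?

3

Row 2, column 1: eliminating its row and column leaves {c, d}.
Row 2, column 2: eliminating its row and column leaves {c, e}.
Row 2, column 3: eliminating its row and column leaves {c, d, e}.
Row 3, column 2: eliminating its row and column leaves {a, c}.
Row 3, column 3: eliminating its row and column leaves {a, c}.
Row 4, column 1: eliminating its row and column leaves {b}.
Row 4, column 2: eliminating its row and column leaves {a, e}.
Row 4, column 3: eliminating its row and column leaves {a, e}.
Row 5, column 4: eliminating its row and column leaves {d}.
Row 6, column 1: eliminating its row and column leaves {c, d}.
Row 6, column 2: eliminating its row and column leaves {c, f}.
Row 6, column 3: eliminating its row and column leaves {c, d}.
Enumerating the assignments across these blanks that avoid any row or column repeat gives 3 completions.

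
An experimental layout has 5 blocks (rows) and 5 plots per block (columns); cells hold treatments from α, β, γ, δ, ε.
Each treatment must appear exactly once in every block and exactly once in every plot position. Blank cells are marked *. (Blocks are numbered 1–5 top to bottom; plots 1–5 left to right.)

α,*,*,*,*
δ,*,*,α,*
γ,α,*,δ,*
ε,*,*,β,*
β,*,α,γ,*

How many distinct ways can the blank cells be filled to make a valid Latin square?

6

Block 1, plot 2: eliminating its block and plot leaves {β, γ, δ, ε}.
Block 1, plot 3: eliminating its block and plot leaves {β, γ, δ, ε}.
Block 1, plot 4: eliminating its block and plot leaves {ε}.
Block 1, plot 5: eliminating its block and plot leaves {β, γ, δ, ε}.
Block 2, plot 2: eliminating its block and plot leaves {β, γ, ε}.
Block 2, plot 3: eliminating its block and plot leaves {β, γ, ε}.
Block 2, plot 5: eliminating its block and plot leaves {β, γ, ε}.
Block 3, plot 3: eliminating its block and plot leaves {β, ε}.
Block 3, plot 5: eliminating its block and plot leaves {β, ε}.
Block 4, plot 2: eliminating its block and plot leaves {γ, δ}.
Block 4, plot 3: eliminating its block and plot leaves {γ, δ}.
Block 4, plot 5: eliminating its block and plot leaves {α, γ, δ}.
Block 5, plot 2: eliminating its block and plot leaves {δ, ε}.
Block 5, plot 5: eliminating its block and plot leaves {δ, ε}.
Enumerating the assignments across these blanks that avoid any block or plot repeat gives 6 completions.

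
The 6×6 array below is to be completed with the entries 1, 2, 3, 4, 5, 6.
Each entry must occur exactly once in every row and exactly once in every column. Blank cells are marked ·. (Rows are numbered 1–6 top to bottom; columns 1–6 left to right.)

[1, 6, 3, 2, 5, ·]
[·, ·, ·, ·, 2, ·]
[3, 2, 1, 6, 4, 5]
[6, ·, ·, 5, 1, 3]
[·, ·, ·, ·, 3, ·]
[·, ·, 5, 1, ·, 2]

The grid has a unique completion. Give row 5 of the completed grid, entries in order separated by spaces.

Row 5, column 4: row 5 has {3} and column 4 has {1, 2, 5, 6}, leaving only 4.
Row 1, column 6: row 1 has {1, 2, 3, 5, 6} and column 6 has {2, 3, 5}, leaving only 4.
Row 2, column 4: row 2 has {2} and column 4 has {1, 2, 4, 5, 6}, leaving only 3.
Row 4, column 2: row 4 has {1, 3, 5, 6} and column 2 has {2, 6}, leaving only 4.
Row 4, column 3: row 4 has {1, 3, 4, 5, 6} and column 3 has {1, 3, 5}, leaving only 2.
Row 5, column 3: row 5 has {3, 4} and column 3 has {1, 2, 3, 5}, leaving only 6.
Row 5, column 6: row 5 has {3, 4, 6} and column 6 has {2, 3, 4, 5}, leaving only 1.
Row 5, column 2: row 5 has {1, 3, 4, 6} and column 2 has {2, 4, 6}, leaving only 5.
Row 5, column 1: row 5 has {1, 3, 4, 5, 6} and column 1 has {1, 3, 6}, leaving only 2.
So row 5 reads: 2 5 6 4 3 1.

2 5 6 4 3 1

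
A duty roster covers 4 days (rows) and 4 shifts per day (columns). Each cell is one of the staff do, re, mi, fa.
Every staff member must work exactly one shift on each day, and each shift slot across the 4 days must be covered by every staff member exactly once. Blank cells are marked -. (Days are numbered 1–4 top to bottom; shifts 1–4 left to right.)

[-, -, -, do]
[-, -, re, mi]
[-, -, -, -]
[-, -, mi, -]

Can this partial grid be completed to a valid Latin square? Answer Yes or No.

Yes

No day or shift among the givens repeats a symbol, and propagating forced cells runs into no contradiction.
One valid completion exists (for instance, re mi fa do / fa do re mi / mi fa do re / do re mi fa).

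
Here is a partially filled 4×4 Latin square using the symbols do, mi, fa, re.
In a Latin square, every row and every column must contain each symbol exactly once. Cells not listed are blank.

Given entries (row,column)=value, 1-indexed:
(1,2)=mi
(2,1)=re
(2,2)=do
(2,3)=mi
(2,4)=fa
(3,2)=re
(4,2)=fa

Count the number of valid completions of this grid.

Row 1, column 1: eliminating its row and column leaves {do, fa}.
Row 1, column 3: eliminating its row and column leaves {do, fa, re}.
Row 1, column 4: eliminating its row and column leaves {do, re}.
Row 3, column 1: eliminating its row and column leaves {do, mi, fa}.
Row 3, column 3: eliminating its row and column leaves {do, fa}.
Row 3, column 4: eliminating its row and column leaves {do, mi}.
Row 4, column 1: eliminating its row and column leaves {do, mi}.
Row 4, column 3: eliminating its row and column leaves {do, re}.
Row 4, column 4: eliminating its row and column leaves {do, mi, re}.
Enumerating the assignments across these blanks that avoid any row or column repeat gives 4 completions.

4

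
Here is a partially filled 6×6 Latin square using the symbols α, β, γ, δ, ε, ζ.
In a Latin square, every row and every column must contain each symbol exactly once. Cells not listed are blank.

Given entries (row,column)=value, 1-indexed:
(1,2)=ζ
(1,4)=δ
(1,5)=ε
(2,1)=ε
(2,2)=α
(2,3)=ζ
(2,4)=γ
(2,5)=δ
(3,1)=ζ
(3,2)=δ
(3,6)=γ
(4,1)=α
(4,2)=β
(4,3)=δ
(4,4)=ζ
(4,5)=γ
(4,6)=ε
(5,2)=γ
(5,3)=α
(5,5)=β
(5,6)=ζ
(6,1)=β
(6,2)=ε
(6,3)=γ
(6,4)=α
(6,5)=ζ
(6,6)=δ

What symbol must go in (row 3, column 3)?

ε

Row 1, column 1: row 1 has {δ, ε, ζ} and column 1 has {α, β, ε, ζ}, leaving only γ.
Row 1, column 3: row 1 has {γ, δ, ε, ζ} and column 3 has {α, γ, δ, ζ}, leaving only β.
Row 3 already has {γ, δ, ζ} and column 3 already has {α, β, γ, δ, ζ}, so row 3, column 3 must be ε.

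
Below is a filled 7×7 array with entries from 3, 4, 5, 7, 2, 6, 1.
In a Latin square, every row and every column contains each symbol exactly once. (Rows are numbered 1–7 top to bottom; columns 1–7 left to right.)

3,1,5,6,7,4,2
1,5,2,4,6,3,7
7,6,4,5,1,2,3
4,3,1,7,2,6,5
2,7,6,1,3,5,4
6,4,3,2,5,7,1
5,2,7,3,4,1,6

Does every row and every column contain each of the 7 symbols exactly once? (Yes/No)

Each row is a permutation of the 7 symbols, and so is each column.

Yes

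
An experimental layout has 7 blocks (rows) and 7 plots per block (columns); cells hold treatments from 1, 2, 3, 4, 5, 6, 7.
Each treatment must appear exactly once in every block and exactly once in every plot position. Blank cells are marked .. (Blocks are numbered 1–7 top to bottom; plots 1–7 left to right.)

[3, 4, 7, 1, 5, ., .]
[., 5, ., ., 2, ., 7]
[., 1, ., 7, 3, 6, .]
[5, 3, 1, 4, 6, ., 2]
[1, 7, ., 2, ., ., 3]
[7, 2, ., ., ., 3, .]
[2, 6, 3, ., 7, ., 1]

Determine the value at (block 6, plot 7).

Block 1, plot 6: block 1 has {1, 3, 4, 5, 7} and plot 6 has {3, 6}, leaving only 2.
Block 1, plot 7: block 1 has {1, 2, 3, 4, 5, 7} and plot 7 has {1, 2, 3, 7}, leaving only 6.
Block 3, plot 1: block 3 has {1, 3, 6, 7} and plot 1 has {1, 2, 3, 5, 7}, leaving only 4.
Block 2, plot 1: block 2 has {2, 5, 7} and plot 1 has {1, 2, 3, 4, 5, 7}, leaving only 6.
Block 2, plot 3: block 2 has {2, 5, 6, 7} and plot 3 has {1, 3, 7}, leaving only 4.
Block 2, plot 4: block 2 has {2, 4, 5, 6, 7} and plot 4 has {1, 2, 4, 7}, leaving only 3.
Block 2, plot 6: block 2 has {2, 3, 4, 5, 6, 7} and plot 6 has {2, 3, 6}, leaving only 1.
Block 3, plot 7: block 3 has {1, 3, 4, 6, 7} and plot 7 has {1, 2, 3, 6, 7}, leaving only 5.
Block 6 already has {2, 3, 7} and plot 7 already has {1, 2, 3, 5, 6, 7}, so block 6, plot 7 must be 4.

4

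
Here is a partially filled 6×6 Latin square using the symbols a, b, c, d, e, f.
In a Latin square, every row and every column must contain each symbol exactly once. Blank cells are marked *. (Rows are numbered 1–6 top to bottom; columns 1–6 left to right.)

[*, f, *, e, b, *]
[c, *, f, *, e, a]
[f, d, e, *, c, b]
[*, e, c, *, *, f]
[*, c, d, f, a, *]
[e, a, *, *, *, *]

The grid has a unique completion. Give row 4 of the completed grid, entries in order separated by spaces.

Row 4, column 5: row 4 has {c, e, f} and column 5 has {a, b, c, e}, leaving only d.
Row 1, column 3: row 1 has {b, e, f} and column 3 has {c, d, e, f}, leaving only a.
Row 1, column 1: row 1 has {a, b, e, f} and column 1 has {c, e, f}, leaving only d.
Row 1, column 6: row 1 has {a, b, d, e, f} and column 6 has {a, b, f}, leaving only c.
Row 2, column 2: row 2 has {a, c, e, f} and column 2 has {a, c, d, e, f}, leaving only b.
Row 2, column 4: row 2 has {a, b, c, e, f} and column 4 has {e, f}, leaving only d.
Row 3, column 4: row 3 has {b, c, d, e, f} and column 4 has {d, e, f}, leaving only a.
Row 4, column 4: row 4 has {c, d, e, f} and column 4 has {a, d, e, f}, leaving only b.
Row 4, column 1: row 4 has {b, c, d, e, f} and column 1 has {c, d, e, f}, leaving only a.
So row 4 reads: a e c b d f.

a e c b d f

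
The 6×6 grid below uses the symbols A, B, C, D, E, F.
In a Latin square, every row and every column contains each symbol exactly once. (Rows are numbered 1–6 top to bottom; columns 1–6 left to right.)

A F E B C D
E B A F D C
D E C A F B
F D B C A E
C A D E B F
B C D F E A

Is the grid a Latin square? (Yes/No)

Every row is a permutation, but column 3 contains D twice (at rows 5 and 6).

No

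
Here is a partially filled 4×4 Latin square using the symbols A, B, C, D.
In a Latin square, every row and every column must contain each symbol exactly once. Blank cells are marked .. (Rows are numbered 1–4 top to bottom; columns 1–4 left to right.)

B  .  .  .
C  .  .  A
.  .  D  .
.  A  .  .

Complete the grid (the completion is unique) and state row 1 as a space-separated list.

B C A D

Row 2, column 3: row 2 has {A, C} and column 3 has {D}, leaving only B.
Row 2, column 2: row 2 has {A, B, C} and column 2 has {A}, leaving only D.
Row 1, column 2: row 1 has {B} and column 2 has {A, D}, leaving only C.
Row 1, column 3: row 1 has {B, C} and column 3 has {B, D}, leaving only A.
Row 1, column 4: row 1 has {A, B, C} and column 4 has {A}, leaving only D.
So row 1 reads: B C A D.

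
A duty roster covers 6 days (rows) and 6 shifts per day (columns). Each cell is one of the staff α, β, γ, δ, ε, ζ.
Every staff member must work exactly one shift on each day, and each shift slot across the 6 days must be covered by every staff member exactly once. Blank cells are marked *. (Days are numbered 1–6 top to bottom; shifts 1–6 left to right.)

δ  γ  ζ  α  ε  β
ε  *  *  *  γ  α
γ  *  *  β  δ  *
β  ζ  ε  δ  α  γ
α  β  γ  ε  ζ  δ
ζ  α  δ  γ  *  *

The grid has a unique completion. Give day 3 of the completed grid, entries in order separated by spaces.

Day 3, shift 2: day 3 has {β, γ, δ} and shift 2 has {α, β, γ, ζ}, leaving only ε.
Day 3, shift 3: day 3 has {β, γ, δ, ε} and shift 3 has {γ, δ, ε, ζ}, leaving only α.
Day 3, shift 6: day 3 has {α, β, γ, δ, ε} and shift 6 has {α, β, γ, δ}, leaving only ζ.
So day 3 reads: γ ε α β δ ζ.

γ ε α β δ ζ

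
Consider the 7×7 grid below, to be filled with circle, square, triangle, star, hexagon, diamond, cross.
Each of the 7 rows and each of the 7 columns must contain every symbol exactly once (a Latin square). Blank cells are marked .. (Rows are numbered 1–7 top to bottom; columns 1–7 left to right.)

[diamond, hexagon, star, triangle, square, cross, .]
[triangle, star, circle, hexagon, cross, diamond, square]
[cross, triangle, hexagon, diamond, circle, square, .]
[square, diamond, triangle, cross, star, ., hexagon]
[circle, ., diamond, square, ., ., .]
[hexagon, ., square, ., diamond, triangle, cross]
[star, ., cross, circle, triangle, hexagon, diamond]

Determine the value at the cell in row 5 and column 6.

Row 5 already has {circle, square, diamond} and column 6 already has {square, triangle, hexagon, diamond, cross}, so row 5, column 6 must be star.

star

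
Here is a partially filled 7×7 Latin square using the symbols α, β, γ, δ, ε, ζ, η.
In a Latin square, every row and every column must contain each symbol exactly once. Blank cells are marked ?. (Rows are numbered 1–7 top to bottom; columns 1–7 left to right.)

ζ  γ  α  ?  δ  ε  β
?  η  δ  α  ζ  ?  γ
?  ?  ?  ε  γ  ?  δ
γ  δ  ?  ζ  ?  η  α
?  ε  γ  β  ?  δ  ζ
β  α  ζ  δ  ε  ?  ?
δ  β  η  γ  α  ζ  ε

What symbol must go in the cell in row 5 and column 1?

α

Row 1, column 4: row 1 has {α, β, γ, δ, ε, ζ} and column 4 has {α, β, γ, δ, ε, ζ}, leaving only η.
Row 2, column 1: row 2 has {α, γ, δ, ζ, η} and column 1 has {β, γ, δ, ζ}, leaving only ε.
Row 2, column 6: row 2 has {α, γ, δ, ε, ζ, η} and column 6 has {δ, ε, ζ, η}, leaving only β.
Row 3, column 2: row 3 has {γ, δ, ε} and column 2 has {α, β, γ, δ, ε, η}, leaving only ζ.
Row 3, column 3: row 3 has {γ, δ, ε, ζ} and column 3 has {α, γ, δ, ζ, η}, leaving only β.
Row 3, column 6: row 3 has {β, γ, δ, ε, ζ} and column 6 has {β, δ, ε, ζ, η}, leaving only α.
Row 3, column 1: row 3 has {α, β, γ, δ, ε, ζ} and column 1 has {β, γ, δ, ε, ζ}, leaving only η.
Row 5 already has {β, γ, δ, ε, ζ} and column 1 already has {β, γ, δ, ε, ζ, η}, so row 5, column 1 must be α.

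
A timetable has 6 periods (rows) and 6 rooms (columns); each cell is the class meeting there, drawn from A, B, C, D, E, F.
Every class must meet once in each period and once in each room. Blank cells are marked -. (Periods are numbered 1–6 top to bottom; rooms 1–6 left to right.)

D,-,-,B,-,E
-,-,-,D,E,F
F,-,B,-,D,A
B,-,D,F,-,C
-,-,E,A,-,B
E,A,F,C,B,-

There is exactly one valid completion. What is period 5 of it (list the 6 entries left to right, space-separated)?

C D E A F B

Period 5, room 1: period 5 has {A, B, E} and room 1 has {B, D, E, F}, leaving only C.
Period 5, room 5: period 5 has {A, B, C, E} and room 5 has {B, D, E}, leaving only F.
Period 5, room 2: period 5 has {A, B, C, E, F} and room 2 has {A}, leaving only D.
So period 5 reads: C D E A F B.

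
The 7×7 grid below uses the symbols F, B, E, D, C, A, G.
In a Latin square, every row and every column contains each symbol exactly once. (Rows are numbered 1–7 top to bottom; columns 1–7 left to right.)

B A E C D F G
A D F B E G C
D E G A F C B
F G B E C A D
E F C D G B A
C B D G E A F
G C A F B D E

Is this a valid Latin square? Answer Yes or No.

No

Every row is a permutation, but column 6 contains A twice (at rows 4 and 6).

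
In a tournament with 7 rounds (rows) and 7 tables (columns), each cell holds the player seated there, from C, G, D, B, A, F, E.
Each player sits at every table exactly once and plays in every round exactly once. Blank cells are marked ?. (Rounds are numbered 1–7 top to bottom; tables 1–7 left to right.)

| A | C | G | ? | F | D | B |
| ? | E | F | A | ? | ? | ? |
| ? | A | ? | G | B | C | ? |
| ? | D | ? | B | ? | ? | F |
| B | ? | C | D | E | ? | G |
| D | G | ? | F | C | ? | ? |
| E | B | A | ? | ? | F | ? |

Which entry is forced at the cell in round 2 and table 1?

Round 1, table 4: round 1 has {C, G, D, B, A, F} and table 4 has {G, D, B, A, F}, leaving only E.
Round 3, table 1: round 3 has {C, G, B, A} and table 1 has {D, B, A, E}, leaving only F.
Round 4, table 3: round 4 has {D, B, F} and table 3 has {C, G, A, F}, leaving only E.
Round 3, table 3: round 3 has {C, G, B, A, F} and table 3 has {C, G, A, F, E}, leaving only D.
Round 3, table 7: round 3 has {C, G, D, B, A, F} and table 7 has {G, B, F}, leaving only E.
Round 5, table 2: round 5 has {C, G, D, B, E} and table 2 has {C, G, D, B, A, E}, leaving only F.
Round 5, table 6: round 5 has {C, G, D, B, F, E} and table 6 has {C, D, F}, leaving only A.
Round 4, table 6: round 4 has {D, B, F, E} and table 6 has {C, D, A, F}, leaving only G.
Round 2, table 6: round 2 has {A, F, E} and table 6 has {C, G, D, A, F}, leaving only B.
Round 4, table 1: round 4 has {G, D, B, F, E} and table 1 has {D, B, A, F, E}, leaving only C.
Round 2 already has {B, A, F, E} and table 1 already has {C, D, B, A, F, E}, so round 2, table 1 must be G.

G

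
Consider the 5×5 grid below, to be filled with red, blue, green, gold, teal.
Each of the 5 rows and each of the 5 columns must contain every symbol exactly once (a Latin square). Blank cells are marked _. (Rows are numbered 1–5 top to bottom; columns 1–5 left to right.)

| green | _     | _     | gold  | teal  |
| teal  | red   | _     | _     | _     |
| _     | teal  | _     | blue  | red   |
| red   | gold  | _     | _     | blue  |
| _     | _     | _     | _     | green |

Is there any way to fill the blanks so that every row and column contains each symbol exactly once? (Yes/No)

No

Row 1, column 2: row 1 has {green, gold, teal} and column 2 has {red, gold, teal}, so it must be blue.
Now row 5, column 2: row 5 together with column 2 already contain {red, blue, green, gold, teal} — every symbol — so nothing can go there. The grid has no valid completion.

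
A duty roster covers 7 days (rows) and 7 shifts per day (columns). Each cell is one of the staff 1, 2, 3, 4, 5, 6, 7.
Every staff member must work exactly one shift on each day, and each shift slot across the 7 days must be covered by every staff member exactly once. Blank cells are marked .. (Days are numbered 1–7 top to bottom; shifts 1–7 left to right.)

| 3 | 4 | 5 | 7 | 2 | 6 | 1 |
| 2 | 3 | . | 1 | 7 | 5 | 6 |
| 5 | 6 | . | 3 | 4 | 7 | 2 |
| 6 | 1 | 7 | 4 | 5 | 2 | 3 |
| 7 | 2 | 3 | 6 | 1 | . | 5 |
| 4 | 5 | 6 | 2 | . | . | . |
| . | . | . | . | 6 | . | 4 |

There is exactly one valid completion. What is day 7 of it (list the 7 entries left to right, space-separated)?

1 7 2 5 6 3 4

Day 7, shift 1: day 7 has {4, 6} and shift 1 has {2, 3, 4, 5, 6, 7}, leaving only 1.
Day 7, shift 2: day 7 has {1, 4, 6} and shift 2 has {1, 2, 3, 4, 5, 6}, leaving only 7.
Day 7, shift 3: day 7 has {1, 4, 6, 7} and shift 3 has {3, 5, 6, 7}, leaving only 2.
Day 7, shift 4: day 7 has {1, 2, 4, 6, 7} and shift 4 has {1, 2, 3, 4, 6, 7}, leaving only 5.
Day 7, shift 6: day 7 has {1, 2, 4, 5, 6, 7} and shift 6 has {2, 5, 6, 7}, leaving only 3.
So day 7 reads: 1 7 2 5 6 3 4.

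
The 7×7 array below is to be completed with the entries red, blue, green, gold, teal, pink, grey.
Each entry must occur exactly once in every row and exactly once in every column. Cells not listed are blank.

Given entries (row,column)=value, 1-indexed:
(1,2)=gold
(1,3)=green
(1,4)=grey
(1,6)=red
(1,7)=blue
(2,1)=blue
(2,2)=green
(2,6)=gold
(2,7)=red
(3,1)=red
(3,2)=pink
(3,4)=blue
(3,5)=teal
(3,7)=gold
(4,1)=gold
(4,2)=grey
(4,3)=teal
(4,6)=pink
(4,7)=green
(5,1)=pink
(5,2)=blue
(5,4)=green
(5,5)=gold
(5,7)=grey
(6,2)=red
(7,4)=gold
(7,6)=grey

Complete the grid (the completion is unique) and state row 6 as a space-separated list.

Row 1, column 1: row 1 has {red, blue, green, gold, grey} and column 1 has {red, blue, gold, pink}, leaving only teal.
Row 1, column 5: row 1 has {red, blue, green, gold, teal, grey} and column 5 has {gold, teal}, leaving only pink.
Row 2, column 5: row 2 has {red, blue, green, gold} and column 5 has {gold, teal, pink}, leaving only grey.
Row 2, column 3: row 2 has {red, blue, green, gold, grey} and column 3 has {green, teal}, leaving only pink.
Row 2, column 4: row 2 has {red, blue, green, gold, pink, grey} and column 4 has {blue, green, gold, grey}, leaving only teal.
Row 6, column 4: row 6 has {red} and column 4 has {blue, green, gold, teal, grey}, leaving only pink.
Row 6, column 7: row 6 has {red, pink} and column 7 has {red, blue, green, gold, grey}, leaving only teal.
Row 3, column 3: row 3 has {red, blue, gold, teal, pink} and column 3 has {green, teal, pink}, leaving only grey.
Row 3, column 6: row 3 has {red, blue, gold, teal, pink, grey} and column 6 has {red, gold, pink, grey}, leaving only green.
Row 6, column 6: row 6 has {red, teal, pink} and column 6 has {red, green, gold, pink, grey}, leaving only blue.
Row 6, column 3: row 6 has {red, blue, teal, pink} and column 3 has {green, teal, pink, grey}, leaving only gold.
Row 6, column 5: row 6 has {red, blue, gold, teal, pink} and column 5 has {gold, teal, pink, grey}, leaving only green.
Row 6, column 1: row 6 has {red, blue, green, gold, teal, pink} and column 1 has {red, blue, gold, teal, pink}, leaving only grey.
So row 6 reads: grey red gold pink green blue teal.

grey red gold pink green blue teal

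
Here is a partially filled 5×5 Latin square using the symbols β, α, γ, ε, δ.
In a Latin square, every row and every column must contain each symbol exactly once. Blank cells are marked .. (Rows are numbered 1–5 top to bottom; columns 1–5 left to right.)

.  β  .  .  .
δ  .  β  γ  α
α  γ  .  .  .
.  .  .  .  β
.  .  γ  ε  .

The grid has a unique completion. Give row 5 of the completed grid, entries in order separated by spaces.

Row 5, column 1: row 5 has {γ, ε} and column 1 has {α, δ}, leaving only β.
Row 5, column 5: row 5 has {β, γ, ε} and column 5 has {β, α}, leaving only δ.
Row 5, column 2: row 5 has {β, γ, ε, δ} and column 2 has {β, γ}, leaving only α.
So row 5 reads: β α γ ε δ.

β α γ ε δ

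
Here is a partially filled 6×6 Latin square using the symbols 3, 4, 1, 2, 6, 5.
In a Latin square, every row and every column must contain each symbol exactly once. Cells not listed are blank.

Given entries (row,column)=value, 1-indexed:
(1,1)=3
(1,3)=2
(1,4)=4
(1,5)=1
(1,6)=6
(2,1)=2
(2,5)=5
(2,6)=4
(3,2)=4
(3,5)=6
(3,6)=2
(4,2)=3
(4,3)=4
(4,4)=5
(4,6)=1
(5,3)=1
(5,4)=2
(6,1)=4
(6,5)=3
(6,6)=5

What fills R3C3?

Row 1, column 2: row 1 has {3, 4, 1, 2, 6} and column 2 has {3, 4}, leaving only 5.
Row 4, column 1: row 4 has {3, 4, 1, 5} and column 1 has {3, 4, 2}, leaving only 6.
Row 4, column 5: row 4 has {3, 4, 1, 6, 5} and column 5 has {3, 1, 6, 5}, leaving only 2.
Row 5, column 1: row 5 has {1, 2} and column 1 has {3, 4, 2, 6}, leaving only 5.
Row 3, column 1: row 3 has {4, 2, 6} and column 1 has {3, 4, 2, 6, 5}, leaving only 1.
Row 3, column 4: row 3 has {4, 1, 2, 6} and column 4 has {4, 2, 5}, leaving only 3.
Row 3 already has {3, 4, 1, 2, 6} and column 3 already has {4, 1, 2}, so row 3, column 3 must be 5.

5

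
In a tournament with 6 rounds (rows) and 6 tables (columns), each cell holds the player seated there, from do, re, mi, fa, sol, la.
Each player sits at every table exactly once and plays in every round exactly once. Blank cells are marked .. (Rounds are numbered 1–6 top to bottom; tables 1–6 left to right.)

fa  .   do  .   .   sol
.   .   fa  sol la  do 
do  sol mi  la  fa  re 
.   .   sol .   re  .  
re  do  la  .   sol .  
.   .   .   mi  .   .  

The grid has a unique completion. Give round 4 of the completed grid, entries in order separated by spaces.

Round 1, table 4: round 1 has {do, fa, sol} and table 4 has {mi, sol, la}, leaving only re.
Round 1, table 5: round 1 has {do, re, fa, sol} and table 5 has {re, fa, sol, la}, leaving only mi.
Round 1, table 2: round 1 has {do, re, mi, fa, sol} and table 2 has {do, sol}, leaving only la.
Round 2, table 1: round 2 has {do, fa, sol, la} and table 1 has {do, re, fa}, leaving only mi.
Round 4, table 1: round 4 has {re, sol} and table 1 has {do, re, mi, fa}, leaving only la.
Round 2, table 2: round 2 has {do, mi, fa, sol, la} and table 2 has {do, sol, la}, leaving only re.
Round 5, table 4: round 5 has {do, re, sol, la} and table 4 has {re, mi, sol, la}, leaving only fa.
Round 4, table 4: round 4 has {re, sol, la} and table 4 has {re, mi, fa, sol, la}, leaving only do.
Round 5, table 6: round 5 has {do, re, fa, sol, la} and table 6 has {do, re, sol}, leaving only mi.
Round 4, table 6: round 4 has {do, re, sol, la} and table 6 has {do, re, mi, sol}, leaving only fa.
Round 4, table 2: round 4 has {do, re, fa, sol, la} and table 2 has {do, re, sol, la}, leaving only mi.
So round 4 reads: la mi sol do re fa.

la mi sol do re fa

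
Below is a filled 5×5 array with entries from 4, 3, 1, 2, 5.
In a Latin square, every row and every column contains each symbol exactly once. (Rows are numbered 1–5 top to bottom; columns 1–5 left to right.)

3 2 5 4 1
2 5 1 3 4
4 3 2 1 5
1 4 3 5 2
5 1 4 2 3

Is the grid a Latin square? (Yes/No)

Yes

Each row is a permutation of the 5 symbols, and so is each column.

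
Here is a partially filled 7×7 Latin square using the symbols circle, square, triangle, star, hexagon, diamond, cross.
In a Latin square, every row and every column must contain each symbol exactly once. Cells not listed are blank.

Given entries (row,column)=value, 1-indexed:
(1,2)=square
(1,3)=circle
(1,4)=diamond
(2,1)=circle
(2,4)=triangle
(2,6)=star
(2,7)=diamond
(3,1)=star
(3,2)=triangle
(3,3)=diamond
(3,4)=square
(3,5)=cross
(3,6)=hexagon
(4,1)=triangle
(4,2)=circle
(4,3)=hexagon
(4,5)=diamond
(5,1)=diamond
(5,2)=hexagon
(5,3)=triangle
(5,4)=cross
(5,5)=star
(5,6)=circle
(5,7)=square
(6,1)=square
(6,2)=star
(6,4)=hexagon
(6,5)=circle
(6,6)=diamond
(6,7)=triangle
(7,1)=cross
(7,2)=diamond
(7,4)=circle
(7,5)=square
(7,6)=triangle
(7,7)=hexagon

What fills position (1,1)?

hexagon

Row 1 already has {circle, square, diamond} and column 1 already has {circle, square, triangle, star, diamond, cross}, so row 1, column 1 must be hexagon.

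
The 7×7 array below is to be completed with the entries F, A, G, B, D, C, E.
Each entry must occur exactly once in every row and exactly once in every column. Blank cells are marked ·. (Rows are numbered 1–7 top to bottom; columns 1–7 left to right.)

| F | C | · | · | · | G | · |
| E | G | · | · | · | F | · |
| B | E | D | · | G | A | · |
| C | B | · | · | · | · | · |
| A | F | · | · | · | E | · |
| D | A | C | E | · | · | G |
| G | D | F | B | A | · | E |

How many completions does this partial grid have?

Row 1, column 3: eliminating its row and column leaves {A, B, E}.
Row 1, column 4: eliminating its row and column leaves {A, D}.
Row 1, column 5: eliminating its row and column leaves {B, D, E}.
Row 1, column 7: eliminating its row and column leaves {A, B, D}.
Row 2, column 3: eliminating its row and column leaves {A, B}.
Row 2, column 4: eliminating its row and column leaves {A, D, C}.
Row 2, column 5: eliminating its row and column leaves {B, D, C}.
Row 2, column 7: eliminating its row and column leaves {A, B, D, C}.
Row 3, column 4: eliminating its row and column leaves {F, C}.
Row 3, column 7: eliminating its row and column leaves {F, C}.
Row 4, column 3: eliminating its row and column leaves {A, G, E}.
Row 4, column 4: eliminating its row and column leaves {F, A, G, D}.
Row 4, column 5: eliminating its row and column leaves {F, D, E}.
Row 4, column 6: eliminating its row and column leaves {D}.
Row 4, column 7: eliminating its row and column leaves {F, A, D}.
Row 5, column 3: eliminating its row and column leaves {G, B}.
Row 5, column 4: eliminating its row and column leaves {G, D, C}.
Row 5, column 5: eliminating its row and column leaves {B, D, C}.
Row 5, column 7: eliminating its row and column leaves {B, D, C}.
Row 6, column 5: eliminating its row and column leaves {F, B}.
Row 6, column 6: eliminating its row and column leaves {B}.
Row 7, column 6: eliminating its row and column leaves {C}.
Enumerating the assignments across these blanks that avoid any row or column repeat gives 7 completions.

7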